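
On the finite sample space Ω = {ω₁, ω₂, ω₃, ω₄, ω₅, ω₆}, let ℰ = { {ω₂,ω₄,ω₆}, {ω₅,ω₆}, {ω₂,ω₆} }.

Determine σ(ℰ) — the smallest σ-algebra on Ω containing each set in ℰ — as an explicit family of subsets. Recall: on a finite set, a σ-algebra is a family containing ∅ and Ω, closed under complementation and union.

Answer: σ(ℰ) = { {}, {ω₂}, {ω₄}, {ω₅}, {ω₆}, {ω₁,ω₃}, {ω₂,ω₄}, {ω₂,ω₅}, {ω₂,ω₆}, {ω₄,ω₅}, {ω₄,ω₆}, {ω₅,ω₆}, {ω₁,ω₂,ω₃}, {ω₁,ω₃,ω₄}, {ω₁,ω₃,ω₅}, {ω₁,ω₃,ω₆}, {ω₂,ω₄,ω₅}, {ω₂,ω₄,ω₆}, {ω₂,ω₅,ω₆}, {ω₄,ω₅,ω₆}, {ω₁,ω₂,ω₃,ω₄}, {ω₁,ω₂,ω₃,ω₅}, {ω₁,ω₂,ω₃,ω₆}, {ω₁,ω₃,ω₄,ω₅}, {ω₁,ω₃,ω₄,ω₆}, {ω₁,ω₃,ω₅,ω₆}, {ω₂,ω₄,ω₅,ω₆}, {ω₁,ω₂,ω₃,ω₄,ω₅}, {ω₁,ω₂,ω₃,ω₄,ω₆}, {ω₁,ω₂,ω₃,ω₅,ω₆}, {ω₁,ω₃,ω₄,ω₅,ω₆}, Ω }

Derivation:
Seed the family with ℰ together with ∅ and Ω: { {}, {ω₂,ω₆}, {ω₅,ω₆}, {ω₂,ω₄,ω₆}, Ω }.
Step 1: 5 new —
  {ω₁,ω₃,ω₅}  = ᶜ of {ω₂,ω₄,ω₆}
  {ω₂,ω₅,ω₆}  = {ω₅,ω₆} ∪ {ω₂,ω₆}
  {ω₁,ω₂,ω₃,ω₄}  = ᶜ of {ω₅,ω₆}
  {ω₁,ω₃,ω₄,ω₅}  = ᶜ of {ω₂,ω₆}
  {ω₂,ω₄,ω₅,ω₆}  = {ω₂,ω₄,ω₆} ∪ {ω₅,ω₆}
Step 2: 7 new —
  {ω₁,ω₃}  = ᶜ of {ω₂,ω₄,ω₅,ω₆}
  {ω₁,ω₃,ω₄}  = ᶜ of {ω₂,ω₅,ω₆}
  {ω₁,ω₃,ω₅,ω₆}  = {ω₅,ω₆} ∪ {ω₁,ω₃,ω₅}
  {ω₁,ω₂,ω₃,ω₄,ω₅}  = {ω₁,ω₃,ω₅} ∪ {ω₁,ω₂,ω₃,ω₄}
  {ω₁,ω₂,ω₃,ω₄,ω₆}  = {ω₂,ω₄,ω₆} ∪ {ω₁,ω₂,ω₃,ω₄}
  {ω₁,ω₂,ω₃,ω₅,ω₆}  = {ω₁,ω₃,ω₅} ∪ {ω₂,ω₆}
  {ω₁,ω₃,ω₄,ω₅,ω₆}  = {ω₅,ω₆} ∪ {ω₁,ω₃,ω₄,ω₅}
Step 3: 6 new —
  {ω₂}  = ᶜ of {ω₁,ω₃,ω₄,ω₅,ω₆}
  {ω₄}  = ᶜ of {ω₁,ω₂,ω₃,ω₅,ω₆}
  {ω₅}  = ᶜ of {ω₁,ω₂,ω₃,ω₄,ω₆}
  {ω₆}  = ᶜ of {ω₁,ω₂,ω₃,ω₄,ω₅}
  {ω₂,ω₄}  = ᶜ of {ω₁,ω₃,ω₅,ω₆}
  {ω₁,ω₂,ω₃,ω₆}  = {ω₁,ω₃} ∪ {ω₂,ω₆}
Step 4: +9 →
  {ω₂,ω₅}  = {ω₂} ∪ {ω₅}
  {ω₄,ω₅}  = ᶜ of {ω₁,ω₂,ω₃,ω₆}
  {ω₄,ω₆}  = {ω₆} ∪ {ω₄}
  {ω₁,ω₂,ω₃}  = {ω₂} ∪ {ω₁,ω₃}
  {ω₁,ω₃,ω₆}  = {ω₆} ∪ {ω₁,ω₃}
  {ω₂,ω₄,ω₅}  = {ω₅} ∪ {ω₂,ω₄}
  {ω₄,ω₅,ω₆}  = {ω₅,ω₆} ∪ {ω₄}
  {ω₁,ω₂,ω₃,ω₅}  = {ω₁,ω₃,ω₅} ∪ {ω₂}
  {ω₁,ω₃,ω₄,ω₆}  = {ω₆} ∪ {ω₁,ω₃,ω₄}
After Step 5 the family is unchanged; done.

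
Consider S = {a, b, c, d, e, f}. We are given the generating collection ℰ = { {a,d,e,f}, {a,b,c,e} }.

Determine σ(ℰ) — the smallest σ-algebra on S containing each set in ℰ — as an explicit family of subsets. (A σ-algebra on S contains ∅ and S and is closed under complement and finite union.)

σ(ℰ) = { {}, {a,e}, {b,c}, {d,f}, {a,b,c,e}, {a,d,e,f}, {b,c,d,f}, S }

Working:
Seed the family with ℰ together with ∅ and S: { {}, {a,b,c,e}, {a,d,e,f}, S }.
Iteration 1 adds 2:
  {b,c}  = {a,d,e,f}ᶜ
  {d,f}  = {a,b,c,e}ᶜ
  (now 6)
Iteration 2: +1 →
  {b,c,d,f}  = {b,c} ∪ {d,f}
  (now 7)
Iteration 3: 1 new —
  {a,e}  = {b,c,d,f}ᶜ
  (now 8)
Iteration 4: stable.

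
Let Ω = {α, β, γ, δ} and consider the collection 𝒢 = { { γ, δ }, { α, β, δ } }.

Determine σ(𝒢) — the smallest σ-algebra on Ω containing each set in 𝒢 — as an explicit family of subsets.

σ(𝒢) (8 sets): { ∅, { γ }, { δ }, { α, β }, { γ, δ }, { α, β, γ }, { α, β, δ }, Ω }

Working:
Seed the family with 𝒢 together with ∅ and Ω: { ∅, { γ, δ }, { α, β, δ }, Ω }.
Step 1 adds 2:
  { γ }  = { α, β, δ }ᶜ
  { α, β }  = { γ, δ }ᶜ
  — 6 sets.
Step 2 adds 1:
  { α, β, γ }  = { γ } ∪ { α, β }
  — 7 sets.
Step 3: +1 →
  { δ }  = { α, β, γ }ᶜ
  — 8 sets.
After Step 4 the family is unchanged; done.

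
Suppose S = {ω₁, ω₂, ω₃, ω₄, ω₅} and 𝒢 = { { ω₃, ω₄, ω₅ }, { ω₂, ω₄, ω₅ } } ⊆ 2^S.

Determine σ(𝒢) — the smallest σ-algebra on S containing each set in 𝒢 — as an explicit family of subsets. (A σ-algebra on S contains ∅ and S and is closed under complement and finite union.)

σ(𝒢) = { ∅, { ω₁ }, { ω₂ }, { ω₃ }, { ω₁, ω₂ }, { ω₁, ω₃ }, { ω₂, ω₃ }, { ω₄, ω₅ }, { ω₁, ω₂, ω₃ }, { ω₁, ω₄, ω₅ }, { ω₂, ω₄, ω₅ }, { ω₃, ω₄, ω₅ }, { ω₁, ω₂, ω₄, ω₅ }, { ω₁, ω₃, ω₄, ω₅ }, { ω₂, ω₃, ω₄, ω₅ }, S }

Check:
Begin from { ∅, { ω₂, ω₄, ω₅ }, { ω₃, ω₄, ω₅ }, S } (that is, 𝒢 plus ∅ and S).
Pass 1: 3 new —
  { ω₁, ω₂ }  = S∖{ ω₃, ω₄, ω₅ }
  { ω₁, ω₃ }  = S∖{ ω₂, ω₄, ω₅ }
  { ω₂, ω₃, ω₄, ω₅ }  = { ω₃, ω₄, ω₅ } ∪ { ω₂, ω₄, ω₅ }
  — 7 sets.
Pass 2 adds 4:
  { ω₁ }  = S∖{ ω₂, ω₃, ω₄, ω₅ }
  { ω₁, ω₂, ω₃ }  = { ω₁, ω₂ } ∪ { ω₁, ω₃ }
  { ω₁, ω₂, ω₄, ω₅ }  = { ω₁, ω₂ } ∪ { ω₂, ω₄, ω₅ }
  { ω₁, ω₃, ω₄, ω₅ }  = { ω₃, ω₄, ω₅ } ∪ { ω₁, ω₃ }
  — 11 sets.
Pass 3 (3 new):
  { ω₂ }  = S∖{ ω₁, ω₃, ω₄, ω₅ }
  { ω₃ }  = S∖{ ω₁, ω₂, ω₄, ω₅ }
  { ω₄, ω₅ }  = S∖{ ω₁, ω₂, ω₃ }
  — 14 sets.
Pass 4: 2 new —
  { ω₂, ω₃ }  = { ω₃ } ∪ { ω₂ }
  { ω₁, ω₄, ω₅ }  = { ω₄, ω₅ } ∪ { ω₁ }
  — 16 sets.
After Pass 5 the family is unchanged; done.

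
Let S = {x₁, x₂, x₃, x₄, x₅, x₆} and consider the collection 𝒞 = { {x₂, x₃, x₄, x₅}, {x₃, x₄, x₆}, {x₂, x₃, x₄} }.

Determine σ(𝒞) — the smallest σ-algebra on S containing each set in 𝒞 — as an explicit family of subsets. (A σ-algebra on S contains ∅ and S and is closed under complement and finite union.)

Start: 𝒞 ∪ {∅, S} = { {}, {x₂, x₃, x₄}, {x₃, x₄, x₆}, {x₂, x₃, x₄, x₅}, S }.
Step 1 adds 5:
  {x₁, x₆}  = S∖{x₂, x₃, x₄, x₅}
  {x₁, x₂, x₅}  = S∖{x₃, x₄, x₆}
  {x₁, x₅, x₆}  = S∖{x₂, x₃, x₄}
  {x₂, x₃, x₄, x₆}  = {x₂, x₃, x₄} ∪ {x₃, x₄, x₆}
  {x₂, x₃, x₄, x₅, x₆}  = {x₃, x₄, x₆} ∪ {x₂, x₃, x₄, x₅}
  [10 total]
Step 2: +7 →
  {x₁}  = S∖{x₂, x₃, x₄, x₅, x₆}
  {x₁, x₅}  = S∖{x₂, x₃, x₄, x₆}
  {x₁, x₂, x₅, x₆}  = {x₁, x₆} ∪ {x₁, x₂, x₅}
  {x₁, x₃, x₄, x₆}  = {x₁, x₆} ∪ {x₃, x₄, x₆}
  {x₁, x₂, x₃, x₄, x₅}  = {x₂, x₃, x₄} ∪ {x₁, x₂, x₅}
  {x₁, x₂, x₃, x₄, x₆}  = {x₂, x₃, x₄} ∪ {x₁, x₆}
  {x₁, x₃, x₄, x₅, x₆}  = {x₁, x₅, x₆} ∪ {x₃, x₄, x₆}
  [17 total]
Step 3: 6 new —
  {x₂}  = S∖{x₁, x₃, x₄, x₅, x₆}
  {x₅}  = S∖{x₁, x₂, x₃, x₄, x₆}
  {x₆}  = S∖{x₁, x₂, x₃, x₄, x₅}
  {x₂, x₅}  = S∖{x₁, x₃, x₄, x₆}
  {x₃, x₄}  = S∖{x₁, x₂, x₅, x₆}
  {x₁, x₂, x₃, x₄}  = {x₂, x₃, x₄} ∪ {x₁}
  [23 total]
Step 4: 9 new —
  {x₁, x₂}  = {x₂} ∪ {x₁}
  {x₂, x₆}  = {x₂} ∪ {x₆}
  {x₅, x₆}  = S∖{x₁, x₂, x₃, x₄}
  {x₁, x₂, x₆}  = {x₁, x₆} ∪ {x₂}
  {x₁, x₃, x₄}  = {x₃, x₄} ∪ {x₁}
  {x₂, x₅, x₆}  = {x₂, x₅} ∪ {x₆}
  {x₃, x₄, x₅}  = {x₃, x₄} ∪ {x₅}
  {x₁, x₃, x₄, x₅}  = {x₃, x₄} ∪ {x₁, x₅}
  {x₃, x₄, x₅, x₆}  = {x₅} ∪ {x₃, x₄, x₆}
  [32 total]
Step 5: no new sets; the family is a σ-algebra.

σ(𝒞) = { {}, {x₁}, {x₂}, {x₅}, {x₆}, {x₁, x₂}, {x₁, x₅}, {x₁, x₆}, {x₂, x₅}, {x₂, x₆}, {x₃, x₄}, {x₅, x₆}, {x₁, x₂, x₅}, {x₁, x₂, x₆}, {x₁, x₃, x₄}, {x₁, x₅, x₆}, {x₂, x₃, x₄}, {x₂, x₅, x₆}, {x₃, x₄, x₅}, {x₃, x₄, x₆}, {x₁, x₂, x₃, x₄}, {x₁, x₂, x₅, x₆}, {x₁, x₃, x₄, x₅}, {x₁, x₃, x₄, x₆}, {x₂, x₃, x₄, x₅}, {x₂, x₃, x₄, x₆}, {x₃, x₄, x₅, x₆}, {x₁, x₂, x₃, x₄, x₅}, {x₁, x₂, x₃, x₄, x₆}, {x₁, x₃, x₄, x₅, x₆}, {x₂, x₃, x₄, x₅, x₆}, S }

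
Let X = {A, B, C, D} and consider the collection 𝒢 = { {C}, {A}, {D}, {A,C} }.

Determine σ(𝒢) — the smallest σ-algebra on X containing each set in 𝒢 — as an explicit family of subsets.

Start: 𝒢 ∪ {∅, X} = { ∅, {A}, {C}, {D}, {A,C}, X }.
Step 1: 7 new —
  {A,D}  = {D} ∪ {A}
  {B,D}  = complement {A,C}
  {C,D}  = {C} ∪ {D}
  {A,B,C}  = complement {D}
  {A,B,D}  = complement {C}
  {A,C,D}  = {A,C} ∪ {D}
  {B,C,D}  = complement {A}
  (now 13)
Step 2: 3 new —
  {B}  = complement {A,C,D}
  {A,B}  = complement {C,D}
  {B,C}  = complement {A,D}
  (now 16)
Step 3: no new sets; the family is a σ-algebra.

Therefore σ(𝒢) = { ∅, {A}, {B}, {C}, {D}, {A,B}, {A,C}, {A,D}, {B,C}, {B,D}, {C,D}, {A,B,C}, {A,B,D}, {A,C,D}, {B,C,D}, X } (|σ(𝒢)| = 16).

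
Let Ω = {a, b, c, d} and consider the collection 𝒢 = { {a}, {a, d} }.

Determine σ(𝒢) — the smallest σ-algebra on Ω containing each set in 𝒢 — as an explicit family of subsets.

Answer: σ(𝒢) = { ∅, {a}, {d}, {a, d}, {b, c}, {a, b, c}, {b, c, d}, Ω }

Working:
Begin from { ∅, {a}, {a, d}, Ω } (that is, 𝒢 plus ∅ and Ω).
Pass 1: +2 →
  {b, c}  = Ω∖{a, d}
  {b, c, d}  = Ω∖{a}
  — 6 sets.
Pass 2: 1 new —
  {a, b, c}  = {b, c} ∪ {a}
  — 7 sets.
Pass 3: +1 →
  {d}  = Ω∖{a, b, c}
  — 8 sets.
Pass 4: stable.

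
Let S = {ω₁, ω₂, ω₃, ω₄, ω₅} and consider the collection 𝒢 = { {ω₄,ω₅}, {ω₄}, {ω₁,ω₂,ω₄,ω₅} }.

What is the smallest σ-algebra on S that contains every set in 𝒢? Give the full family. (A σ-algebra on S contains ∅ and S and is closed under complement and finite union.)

Take S₀ = 𝒢 ∪ {∅, S} = { ∅, {ω₄}, {ω₄,ω₅}, {ω₁,ω₂,ω₄,ω₅}, S }.
Round 1. New:
  {ω₃}  = S∖{ω₁,ω₂,ω₄,ω₅}
  {ω₁,ω₂,ω₃}  = S∖{ω₄,ω₅}
  {ω₁,ω₂,ω₃,ω₅}  = S∖{ω₄}
Round 2: +3 →
  {ω₃,ω₄}  = {ω₄} ∪ {ω₃}
  {ω₃,ω₄,ω₅}  = {ω₄,ω₅} ∪ {ω₃}
  {ω₁,ω₂,ω₃,ω₄}  = {ω₄} ∪ {ω₁,ω₂,ω₃}
Round 3 adds 3:
  {ω₅}  = S∖{ω₁,ω₂,ω₃,ω₄}
  {ω₁,ω₂}  = S∖{ω₃,ω₄,ω₅}
  {ω₁,ω₂,ω₅}  = S∖{ω₃,ω₄}
Round 4: 2 new —
  {ω₃,ω₅}  = {ω₃} ∪ {ω₅}
  {ω₁,ω₂,ω₄}  = {ω₁,ω₂} ∪ {ω₄}
Round 5 adds nothing — fixpoint reached.

Therefore σ(𝒢) = { ∅, {ω₃}, {ω₄}, {ω₅}, {ω₁,ω₂}, {ω₃,ω₄}, {ω₃,ω₅}, {ω₄,ω₅}, {ω₁,ω₂,ω₃}, {ω₁,ω₂,ω₄}, {ω₁,ω₂,ω₅}, {ω₃,ω₄,ω₅}, {ω₁,ω₂,ω₃,ω₄}, {ω₁,ω₂,ω₃,ω₅}, {ω₁,ω₂,ω₄,ω₅}, S } (|σ(𝒢)| = 16).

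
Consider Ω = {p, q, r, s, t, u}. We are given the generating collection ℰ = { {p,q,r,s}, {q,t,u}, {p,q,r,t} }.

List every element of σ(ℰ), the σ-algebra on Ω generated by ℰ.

σ(ℰ) (32 sets): { {}, {q}, {s}, {t}, {u}, {p,r}, {q,s}, {q,t}, {q,u}, {s,t}, {s,u}, {t,u}, {p,q,r}, {p,r,s}, {p,r,t}, {p,r,u}, {q,s,t}, {q,s,u}, {q,t,u}, {s,t,u}, {p,q,r,s}, {p,q,r,t}, {p,q,r,u}, {p,r,s,t}, {p,r,s,u}, {p,r,t,u}, {q,s,t,u}, {p,q,r,s,t}, {p,q,r,s,u}, {p,q,r,t,u}, {p,r,s,t,u}, Ω }

Trace:
Take S₀ = ℰ ∪ {∅, Ω} = { {}, {q,t,u}, {p,q,r,s}, {p,q,r,t}, Ω }.
Round 1: 5 new —
  {s,u}  = complement {p,q,r,t}
  {t,u}  = complement {p,q,r,s}
  {p,r,s}  = complement {q,t,u}
  {p,q,r,s,t}  = {p,q,r,s} ∪ {p,q,r,t}
  {p,q,r,t,u}  = {q,t,u} ∪ {p,q,r,t}
  [10 total]
Round 2 (7 new):
  {s}  = complement {p,q,r,t,u}
  {u}  = complement {p,q,r,s,t}
  {s,t,u}  = {t,u} ∪ {s,u}
  {p,r,s,u}  = {p,r,s} ∪ {s,u}
  {q,s,t,u}  = {q,t,u} ∪ {s,u}
  {p,q,r,s,u}  = {p,q,r,s} ∪ {s,u}
  {p,r,s,t,u}  = {t,u} ∪ {p,r,s}
  [17 total]
Round 3. New:
  {q}  = complement {p,r,s,t,u}
  {t}  = complement {p,q,r,s,u}
  {p,r}  = complement {q,s,t,u}
  {q,t}  = complement {p,r,s,u}
  {p,q,r}  = complement {s,t,u}
  [22 total]
Round 4. New:
  {q,s}  = {q} ∪ {s}
  {q,u}  = {q} ∪ {u}
  {s,t}  = {t} ∪ {s}
  {p,r,t}  = {t} ∪ {p,r}
  {p,r,u}  = {u} ∪ {p,r}
  {q,s,t}  = {q,t} ∪ {s}
  {q,s,u}  = {q} ∪ {s,u}
  {p,q,r,u}  = {p,q,r} ∪ {u}
  {p,r,s,t}  = {t} ∪ {p,r,s}
  {p,r,t,u}  = {t,u} ∪ {p,r}
  [32 total]
Round 5: no new sets; the family is a σ-algebra.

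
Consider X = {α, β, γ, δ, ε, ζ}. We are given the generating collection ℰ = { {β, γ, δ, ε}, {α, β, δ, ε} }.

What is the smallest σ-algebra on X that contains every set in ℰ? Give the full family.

|σ(ℰ)| = 16.  σ(ℰ) = { ∅, {α}, {γ}, {ζ}, {α, γ}, {α, ζ}, {γ, ζ}, {α, γ, ζ}, {β, δ, ε}, {α, β, δ, ε}, {β, γ, δ, ε}, {β, δ, ε, ζ}, {α, β, γ, δ, ε}, {α, β, δ, ε, ζ}, {β, γ, δ, ε, ζ}, X }

Check:
Initial family (4 sets): { ∅, {α, β, δ, ε}, {β, γ, δ, ε}, X }.
Round 1 adds 3:
  {α, ζ}  = complement {β, γ, δ, ε}
  {γ, ζ}  = complement {α, β, δ, ε}
  {α, β, γ, δ, ε}  = {β, γ, δ, ε} ∪ {α, β, δ, ε}
  — 7 sets.
Round 2 adds 4:
  {ζ}  = complement {α, β, γ, δ, ε}
  {α, γ, ζ}  = {γ, ζ} ∪ {α, ζ}
  {α, β, δ, ε, ζ}  = {α, ζ} ∪ {α, β, δ, ε}
  {β, γ, δ, ε, ζ}  = {γ, ζ} ∪ {β, γ, δ, ε}
  — 11 sets.
Round 3: 3 new —
  {α}  = complement {β, γ, δ, ε, ζ}
  {γ}  = complement {α, β, δ, ε, ζ}
  {β, δ, ε}  = complement {α, γ, ζ}
  — 14 sets.
Round 4: 2 new —
  {α, γ}  = {γ} ∪ {α}
  {β, δ, ε, ζ}  = {ζ} ∪ {β, δ, ε}
  — 16 sets.
Round 5: stable.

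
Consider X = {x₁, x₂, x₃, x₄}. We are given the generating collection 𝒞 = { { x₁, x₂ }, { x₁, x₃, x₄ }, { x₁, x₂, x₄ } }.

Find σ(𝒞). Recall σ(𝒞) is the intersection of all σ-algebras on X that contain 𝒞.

Take S₀ = 𝒞 ∪ {∅, X} = { {}, { x₁, x₂ }, { x₁, x₂, x₄ }, { x₁, x₃, x₄ }, X }.
Round 1: 3 new —
  { x₂ }  = { x₁, x₃, x₄ }ᶜ
  { x₃ }  = { x₁, x₂, x₄ }ᶜ
  { x₃, x₄ }  = { x₁, x₂ }ᶜ
  |family| = 8
Round 2: 3 new —
  { x₂, x₃ }  = { x₃ } ∪ { x₂ }
  { x₁, x₂, x₃ }  = { x₃ } ∪ { x₁, x₂ }
  { x₂, x₃, x₄ }  = { x₂ } ∪ { x₃, x₄ }
  |family| = 11
Round 3: +3 →
  { x₁ }  = { x₂, x₃, x₄ }ᶜ
  { x₄ }  = { x₁, x₂, x₃ }ᶜ
  { x₁, x₄ }  = { x₂, x₃ }ᶜ
  |family| = 14
Round 4: 2 new —
  { x₁, x₃ }  = { x₃ } ∪ { x₁ }
  { x₂, x₄ }  = { x₄ } ∪ { x₂ }
  |family| = 16
Round 5: no new sets; the family is a σ-algebra.

Hence σ(𝒞) has 16 members: { {}, { x₁ }, { x₂ }, { x₃ }, { x₄ }, { x₁, x₂ }, { x₁, x₃ }, { x₁, x₄ }, { x₂, x₃ }, { x₂, x₄ }, { x₃, x₄ }, { x₁, x₂, x₃ }, { x₁, x₂, x₄ }, { x₁, x₃, x₄ }, { x₂, x₃, x₄ }, X }.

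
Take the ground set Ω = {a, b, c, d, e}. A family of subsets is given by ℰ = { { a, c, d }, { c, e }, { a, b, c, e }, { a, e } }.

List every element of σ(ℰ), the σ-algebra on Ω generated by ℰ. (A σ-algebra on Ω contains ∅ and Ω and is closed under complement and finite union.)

σ(ℰ) = { {}, { a }, { b }, { c }, { d }, { e }, { a, b }, { a, c }, { a, d }, { a, e }, { b, c }, { b, d }, { b, e }, { c, d }, { c, e }, { d, e }, { a, b, c }, { a, b, d }, { a, b, e }, { a, c, d }, { a, c, e }, { a, d, e }, { b, c, d }, { b, c, e }, { b, d, e }, { c, d, e }, { a, b, c, d }, { a, b, c, e }, { a, b, d, e }, { a, c, d, e }, { b, c, d, e }, Ω }

Working:
Start: ℰ ∪ {∅, Ω} = { {}, { a, e }, { c, e }, { a, c, d }, { a, b, c, e }, Ω }.
Iteration 1 adds 6:
  { d }  = { a, b, c, e }ᶜ
  { b, e }  = { a, c, d }ᶜ
  { a, b, d }  = { c, e }ᶜ
  { a, c, e }  = { a, e } ∪ { c, e }
  { b, c, d }  = { a, e }ᶜ
  { a, c, d, e }  = { a, c, d } ∪ { a, e }
  — 12 sets.
Iteration 2. New:
  { b }  = { a, c, d, e }ᶜ
  { b, d }  = { a, c, e }ᶜ
  { a, b, e }  = { b, e } ∪ { a, e }
  { a, d, e }  = { a, e } ∪ { d }
  { b, c, e }  = { b, e } ∪ { c, e }
  { b, d, e }  = { b, e } ∪ { d }
  { c, d, e }  = { d } ∪ { c, e }
  { a, b, c, d }  = { a, b, d } ∪ { a, c, d }
  { a, b, d, e }  = { b, e } ∪ { a, b, d }
  { b, c, d, e }  = { b, e } ∪ { b, c, d }
  — 22 sets.
Iteration 3: 8 new —
  { a }  = { b, c, d, e }ᶜ
  { c }  = { a, b, d, e }ᶜ
  { e }  = { a, b, c, d }ᶜ
  { a, b }  = { c, d, e }ᶜ
  { a, c }  = { b, d, e }ᶜ
  { a, d }  = { b, c, e }ᶜ
  { b, c }  = { a, d, e }ᶜ
  { c, d }  = { a, b, e }ᶜ
  — 30 sets.
Iteration 4: 2 new —
  { d, e }  = { e } ∪ { d }
  { a, b, c }  = { a, b } ∪ { c }
  — 32 sets.
After Iteration 5 the family is unchanged; done.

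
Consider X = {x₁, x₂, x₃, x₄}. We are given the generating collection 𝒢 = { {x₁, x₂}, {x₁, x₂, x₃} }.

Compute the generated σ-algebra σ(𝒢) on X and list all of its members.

σ(𝒢) (8 sets): { {}, {x₃}, {x₄}, {x₁, x₂}, {x₃, x₄}, {x₁, x₂, x₃}, {x₁, x₂, x₄}, X }

Working:
Seed the family with 𝒢 together with ∅ and X: { {}, {x₁, x₂}, {x₁, x₂, x₃}, X }.
Step 1 (2 new):
  {x₄}  = ᶜ of {x₁, x₂, x₃}
  {x₃, x₄}  = ᶜ of {x₁, x₂}
Step 2: +1 →
  {x₁, x₂, x₄}  = {x₁, x₂} ∪ {x₄}
Step 3 (1 new):
  {x₃}  = ᶜ of {x₁, x₂, x₄}
Step 4: no new sets; the family is a σ-algebra.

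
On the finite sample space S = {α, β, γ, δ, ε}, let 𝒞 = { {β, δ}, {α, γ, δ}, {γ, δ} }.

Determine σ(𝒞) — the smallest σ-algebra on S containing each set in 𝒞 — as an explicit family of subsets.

Initial family (5 sets): { {}, {β, δ}, {γ, δ}, {α, γ, δ}, S }.
Step 1: 5 new —
  {β, ε}  = ᶜ of {α, γ, δ}
  {α, β, ε}  = ᶜ of {γ, δ}
  {α, γ, ε}  = ᶜ of {β, δ}
  {β, γ, δ}  = {γ, δ} ∪ {β, δ}
  {α, β, γ, δ}  = {α, γ, δ} ∪ {β, δ}
  — 10 sets.
Step 2 (7 new):
  {ε}  = ᶜ of {α, β, γ, δ}
  {α, ε}  = ᶜ of {β, γ, δ}
  {β, δ, ε}  = {β, ε} ∪ {β, δ}
  {α, β, γ, ε}  = {β, ε} ∪ {α, γ, ε}
  {α, β, δ, ε}  = {α, β, ε} ∪ {β, δ}
  {α, γ, δ, ε}  = {γ, δ} ∪ {α, γ, ε}
  {β, γ, δ, ε}  = {β, ε} ∪ {γ, δ}
  — 17 sets.
Step 3 (6 new):
  {α}  = ᶜ of {β, γ, δ, ε}
  {β}  = ᶜ of {α, γ, δ, ε}
  {γ}  = ᶜ of {α, β, δ, ε}
  {δ}  = ᶜ of {α, β, γ, ε}
  {α, γ}  = ᶜ of {β, δ, ε}
  {γ, δ, ε}  = {γ, δ} ∪ {ε}
  — 23 sets.
Step 4 adds 9:
  {α, β}  = ᶜ of {γ, δ, ε}
  {α, δ}  = {δ} ∪ {α}
  {β, γ}  = {β} ∪ {γ}
  {γ, ε}  = {ε} ∪ {γ}
  {δ, ε}  = {ε} ∪ {δ}
  {α, β, γ}  = {β} ∪ {α, γ}
  {α, β, δ}  = {β, δ} ∪ {α}
  {α, δ, ε}  = {α, ε} ∪ {δ}
  {β, γ, ε}  = {β, ε} ∪ {γ}
  — 32 sets.
Step 5 adds nothing — fixpoint reached.

Therefore σ(𝒞) = { {}, {α}, {β}, {γ}, {δ}, {ε}, {α, β}, {α, γ}, {α, δ}, {α, ε}, {β, γ}, {β, δ}, {β, ε}, {γ, δ}, {γ, ε}, {δ, ε}, {α, β, γ}, {α, β, δ}, {α, β, ε}, {α, γ, δ}, {α, γ, ε}, {α, δ, ε}, {β, γ, δ}, {β, γ, ε}, {β, δ, ε}, {γ, δ, ε}, {α, β, γ, δ}, {α, β, γ, ε}, {α, β, δ, ε}, {α, γ, δ, ε}, {β, γ, δ, ε}, S } (|σ(𝒞)| = 32).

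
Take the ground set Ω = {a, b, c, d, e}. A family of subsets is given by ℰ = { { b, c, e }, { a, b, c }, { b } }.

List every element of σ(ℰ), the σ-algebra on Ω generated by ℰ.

Start: ℰ ∪ {∅, Ω} = { ∅, { b }, { a, b, c }, { b, c, e }, Ω }.
Round 1 (4 new):
  { a, d }  = ᶜ of { b, c, e }
  { d, e }  = ᶜ of { a, b, c }
  { a, b, c, e }  = { b, c, e } ∪ { a, b, c }
  { a, c, d, e }  = ᶜ of { b }
  — 9 sets.
Round 2: +6 →
  { d }  = ᶜ of { a, b, c, e }
  { a, b, d }  = { b } ∪ { a, d }
  { a, d, e }  = { d, e } ∪ { a, d }
  { b, d, e }  = { b } ∪ { d, e }
  { a, b, c, d }  = { a, b, c } ∪ { a, d }
  { b, c, d, e }  = { d, e } ∪ { b, c, e }
  — 15 sets.
Round 3 adds 7:
  { a }  = ᶜ of { b, c, d, e }
  { e }  = ᶜ of { a, b, c, d }
  { a, c }  = ᶜ of { b, d, e }
  { b, c }  = ᶜ of { a, d, e }
  { b, d }  = { d } ∪ { b }
  { c, e }  = ᶜ of { a, b, d }
  { a, b, d, e }  = { d, e } ∪ { a, b, d }
  — 22 sets.
Round 4. New:
  { c }  = ᶜ of { a, b, d, e }
  { a, b }  = { b } ∪ { a }
  { a, e }  = { e } ∪ { a }
  { b, e }  = { b } ∪ { e }
  { a, c, d }  = { a, d } ∪ { a, c }
  { a, c, e }  = ᶜ of { b, d }
  { b, c, d }  = { b, d } ∪ { b, c }
  { c, d, e }  = { d, e } ∪ { c, e }
  — 30 sets.
Round 5 (2 new):
  { c, d }  = { c } ∪ { d }
  { a, b, e }  = { b, e } ∪ { a, b }
  — 32 sets.
Round 6: closed — nothing new.

Hence σ(ℰ) has 32 members: { ∅, { a }, { b }, { c }, { d }, { e }, { a, b }, { a, c }, { a, d }, { a, e }, { b, c }, { b, d }, { b, e }, { c, d }, { c, e }, { d, e }, { a, b, c }, { a, b, d }, { a, b, e }, { a, c, d }, { a, c, e }, { a, d, e }, { b, c, d }, { b, c, e }, { b, d, e }, { c, d, e }, { a, b, c, d }, { a, b, c, e }, { a, b, d, e }, { a, c, d, e }, { b, c, d, e }, Ω }.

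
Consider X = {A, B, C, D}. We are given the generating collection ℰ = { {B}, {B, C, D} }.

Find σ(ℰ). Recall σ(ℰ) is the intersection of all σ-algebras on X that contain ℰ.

σ(ℰ) = { ∅, {A}, {B}, {A, B}, {C, D}, {A, C, D}, {B, C, D}, X }

Working:
Begin from { ∅, {B}, {B, C, D}, X } (that is, ℰ plus ∅ and X).
Round 1 adds 2:
  {A}  = {B, C, D}ᶜ
  {A, C, D}  = {B}ᶜ
Round 2: 1 new —
  {A, B}  = {B} ∪ {A}
Round 3 (1 new):
  {C, D}  = {A, B}ᶜ
Round 4: already closed under ᶜ and ∪.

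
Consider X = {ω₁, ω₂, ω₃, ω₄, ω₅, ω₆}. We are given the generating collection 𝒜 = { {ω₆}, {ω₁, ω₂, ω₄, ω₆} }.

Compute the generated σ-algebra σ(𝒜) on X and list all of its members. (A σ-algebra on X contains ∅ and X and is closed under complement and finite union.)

Seed the family with 𝒜 together with ∅ and X: { {}, {ω₆}, {ω₁, ω₂, ω₄, ω₆}, X }.
Iteration 1 adds 2:
  {ω₃, ω₅}  = {ω₁, ω₂, ω₄, ω₆}ᶜ
  {ω₁, ω₂, ω₃, ω₄, ω₅}  = {ω₆}ᶜ
  (now 6)
Iteration 2: 1 new —
  {ω₃, ω₅, ω₆}  = {ω₃, ω₅} ∪ {ω₆}
  (now 7)
Iteration 3 (1 new):
  {ω₁, ω₂, ω₄}  = {ω₃, ω₅, ω₆}ᶜ
  (now 8)
Iteration 4: no new sets; the family is a σ-algebra.

Therefore σ(𝒜) = { {}, {ω₆}, {ω₃, ω₅}, {ω₁, ω₂, ω₄}, {ω₃, ω₅, ω₆}, {ω₁, ω₂, ω₄, ω₆}, {ω₁, ω₂, ω₃, ω₄, ω₅}, X } (|σ(𝒜)| = 8).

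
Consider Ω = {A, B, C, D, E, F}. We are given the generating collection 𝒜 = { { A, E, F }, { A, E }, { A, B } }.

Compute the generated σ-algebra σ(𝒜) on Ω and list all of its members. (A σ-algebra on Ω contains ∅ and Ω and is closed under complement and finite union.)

Answer: σ(𝒜) = { {  }, { A }, { B }, { E }, { F }, { A, B }, { A, E }, { A, F }, { B, E }, { B, F }, { C, D }, { E, F }, { A, B, E }, { A, B, F }, { A, C, D }, { A, E, F }, { B, C, D }, { B, E, F }, { C, D, E }, { C, D, F }, { A, B, C, D }, { A, B, E, F }, { A, C, D, E }, { A, C, D, F }, { B, C, D, E }, { B, C, D, F }, { C, D, E, F }, { A, B, C, D, E }, { A, B, C, D, F }, { A, C, D, E, F }, { B, C, D, E, F }, Ω }

Trace:
Seed the family with 𝒜 together with ∅ and Ω: { {  }, { A, B }, { A, E }, { A, E, F }, Ω }.
Pass 1: 5 new —
  { A, B, E }  = { A, B } ∪ { A, E }
  { B, C, D }  = ᶜ of { A, E, F }
  { A, B, E, F }  = { A, E, F } ∪ { A, B }
  { B, C, D, F }  = ᶜ of { A, E }
  { C, D, E, F }  = ᶜ of { A, B }
  [10 total]
Pass 2: +7 →
  { C, D }  = ᶜ of { A, B, E, F }
  { C, D, F }  = ᶜ of { A, B, E }
  { A, B, C, D }  = { B, C, D } ∪ { A, B }
  { A, B, C, D, E }  = { B, C, D } ∪ { A, B, E }
  { A, B, C, D, F }  = { A, B } ∪ { B, C, D, F }
  { A, C, D, E, F }  = { C, D, E, F } ∪ { A, E, F }
  { B, C, D, E, F }  = { B, C, D } ∪ { C, D, E, F }
  [17 total]
Pass 3 (6 new):
  { A }  = ᶜ of { B, C, D, E, F }
  { B }  = ᶜ of { A, C, D, E, F }
  { E }  = ᶜ of { A, B, C, D, F }
  { F }  = ᶜ of { A, B, C, D, E }
  { E, F }  = ᶜ of { A, B, C, D }
  { A, C, D, E }  = { C, D } ∪ { A, E }
  [23 total]
Pass 4 (9 new):
  { A, F }  = { F } ∪ { A }
  { B, E }  = { B } ∪ { E }
  { B, F }  = ᶜ of { A, C, D, E }
  { A, B, F }  = { A, B } ∪ { F }
  { A, C, D }  = { C, D } ∪ { A }
  { B, E, F }  = { E, F } ∪ { B }
  { C, D, E }  = { C, D } ∪ { E }
  { A, C, D, F }  = { C, D, F } ∪ { A }
  { B, C, D, E }  = { B, C, D } ∪ { E }
  [32 total]
Pass 5: stable.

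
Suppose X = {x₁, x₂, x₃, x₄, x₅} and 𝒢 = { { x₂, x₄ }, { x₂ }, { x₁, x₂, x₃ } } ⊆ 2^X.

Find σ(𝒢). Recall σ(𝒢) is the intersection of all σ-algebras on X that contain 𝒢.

Begin from { ∅, { x₂ }, { x₂, x₄ }, { x₁, x₂, x₃ }, X } (that is, 𝒢 plus ∅ and X).
Pass 1. New:
  { x₄, x₅ }  = ᶜ of { x₁, x₂, x₃ }
  { x₁, x₃, x₅ }  = ᶜ of { x₂, x₄ }
  { x₁, x₂, x₃, x₄ }  = { x₁, x₂, x₃ } ∪ { x₂, x₄ }
  { x₁, x₃, x₄, x₅ }  = ᶜ of { x₂ }
  [9 total]
Pass 2 (3 new):
  { x₅ }  = ᶜ of { x₁, x₂, x₃, x₄ }
  { x₂, x₄, x₅ }  = { x₂ } ∪ { x₄, x₅ }
  { x₁, x₂, x₃, x₅ }  = { x₁, x₂, x₃ } ∪ { x₁, x₃, x₅ }
  [12 total]
Pass 3. New:
  { x₄ }  = ᶜ of { x₁, x₂, x₃, x₅ }
  { x₁, x₃ }  = ᶜ of { x₂, x₄, x₅ }
  { x₂, x₅ }  = { x₂ } ∪ { x₅ }
  [15 total]
Pass 4: 1 new —
  { x₁, x₃, x₄ }  = ᶜ of { x₂, x₅ }
  [16 total]
Pass 5: no new sets; the family is a σ-algebra.

Therefore σ(𝒢) = { ∅, { x₂ }, { x₄ }, { x₅ }, { x₁, x₃ }, { x₂, x₄ }, { x₂, x₅ }, { x₄, x₅ }, { x₁, x₂, x₃ }, { x₁, x₃, x₄ }, { x₁, x₃, x₅ }, { x₂, x₄, x₅ }, { x₁, x₂, x₃, x₄ }, { x₁, x₂, x₃, x₅ }, { x₁, x₃, x₄, x₅ }, X } (|σ(𝒢)| = 16).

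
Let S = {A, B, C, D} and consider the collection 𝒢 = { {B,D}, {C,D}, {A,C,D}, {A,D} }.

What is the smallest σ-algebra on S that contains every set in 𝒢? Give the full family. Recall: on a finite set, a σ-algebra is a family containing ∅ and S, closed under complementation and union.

Seed the family with 𝒢 together with ∅ and S: { {}, {A,D}, {B,D}, {C,D}, {A,C,D}, S }.
Iteration 1: 6 new —
  {B}  = complement {A,C,D}
  {A,B}  = complement {C,D}
  {A,C}  = complement {B,D}
  {B,C}  = complement {A,D}
  {A,B,D}  = {A,D} ∪ {B,D}
  {B,C,D}  = {C,D} ∪ {B,D}
Iteration 2 (3 new):
  {A}  = complement {B,C,D}
  {C}  = complement {A,B,D}
  {A,B,C}  = {A,B} ∪ {B,C}
Iteration 3 adds 1:
  {D}  = complement {A,B,C}
Iteration 4: already closed under ᶜ and ∪.

σ(𝒢) = { {}, {A}, {B}, {C}, {D}, {A,B}, {A,C}, {A,D}, {B,C}, {B,D}, {C,D}, {A,B,C}, {A,B,D}, {A,C,D}, {B,C,D}, S }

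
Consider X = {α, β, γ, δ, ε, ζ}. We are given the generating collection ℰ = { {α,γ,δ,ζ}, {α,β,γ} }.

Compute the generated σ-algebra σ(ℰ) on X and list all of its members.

Initial family (4 sets): { {}, {α,β,γ}, {α,γ,δ,ζ}, X }.
Iteration 1 (3 new):
  {β,ε}  = ᶜ of {α,γ,δ,ζ}
  {δ,ε,ζ}  = ᶜ of {α,β,γ}
  {α,β,γ,δ,ζ}  = {α,γ,δ,ζ} ∪ {α,β,γ}
  |family| = 7
Iteration 2: +4 →
  {ε}  = ᶜ of {α,β,γ,δ,ζ}
  {α,β,γ,ε}  = {β,ε} ∪ {α,β,γ}
  {β,δ,ε,ζ}  = {β,ε} ∪ {δ,ε,ζ}
  {α,γ,δ,ε,ζ}  = {α,γ,δ,ζ} ∪ {δ,ε,ζ}
  |family| = 11
Iteration 3 adds 3:
  {β}  = ᶜ of {α,γ,δ,ε,ζ}
  {α,γ}  = ᶜ of {β,δ,ε,ζ}
  {δ,ζ}  = ᶜ of {α,β,γ,ε}
  |family| = 14
Iteration 4: +2 →
  {α,γ,ε}  = {α,γ} ∪ {ε}
  {β,δ,ζ}  = {β} ∪ {δ,ζ}
  |family| = 16
Iteration 5: no new sets; the family is a σ-algebra.

Hence σ(ℰ) has 16 members: { {}, {β}, {ε}, {α,γ}, {β,ε}, {δ,ζ}, {α,β,γ}, {α,γ,ε}, {β,δ,ζ}, {δ,ε,ζ}, {α,β,γ,ε}, {α,γ,δ,ζ}, {β,δ,ε,ζ}, {α,β,γ,δ,ζ}, {α,γ,δ,ε,ζ}, X }.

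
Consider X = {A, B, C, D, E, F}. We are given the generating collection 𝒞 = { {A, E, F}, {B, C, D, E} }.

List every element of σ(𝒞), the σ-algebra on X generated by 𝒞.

Seed the family with 𝒞 together with ∅ and X: { {}, {A, E, F}, {B, C, D, E}, X }.
Iteration 1. New:
  {A, F}  = X∖{B, C, D, E}
  {B, C, D}  = X∖{A, E, F}
  (now 6)
Iteration 2. New:
  {A, B, C, D, F}  = {B, C, D} ∪ {A, F}
  (now 7)
Iteration 3 adds 1:
  {E}  = X∖{A, B, C, D, F}
  (now 8)
Iteration 4: already closed under ᶜ and ∪.

Therefore σ(𝒞) = { {}, {E}, {A, F}, {A, E, F}, {B, C, D}, {B, C, D, E}, {A, B, C, D, F}, X } (|σ(𝒞)| = 8).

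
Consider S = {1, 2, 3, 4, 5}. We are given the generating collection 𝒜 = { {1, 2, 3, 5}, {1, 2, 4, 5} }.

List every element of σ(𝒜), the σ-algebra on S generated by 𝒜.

Start: 𝒜 ∪ {∅, S} = { ∅, {1, 2, 3, 5}, {1, 2, 4, 5}, S }.
Iteration 1. New:
  {3}  = complement {1, 2, 4, 5}
  {4}  = complement {1, 2, 3, 5}
Iteration 2 adds 1:
  {3, 4}  = {3} ∪ {4}
Iteration 3. New:
  {1, 2, 5}  = complement {3, 4}
Iteration 4: no new sets; the family is a σ-algebra.

Hence σ(𝒜) has 8 members: { ∅, {3}, {4}, {3, 4}, {1, 2, 5}, {1, 2, 3, 5}, {1, 2, 4, 5}, S }.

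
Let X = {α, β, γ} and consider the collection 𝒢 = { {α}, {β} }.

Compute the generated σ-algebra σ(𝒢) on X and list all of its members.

Begin from { ∅, {α}, {β}, X } (that is, 𝒢 plus ∅ and X).
Step 1 adds 3:
  {α, β}  = {α} ∪ {β}
  {α, γ}  = X∖{β}
  {β, γ}  = X∖{α}
  — 7 sets.
Step 2: +1 →
  {γ}  = X∖{α, β}
  — 8 sets.
Step 3: no new sets; the family is a σ-algebra.

|σ(𝒢)| = 8.  σ(𝒢) = { ∅, {α}, {β}, {γ}, {α, β}, {α, γ}, {β, γ}, X }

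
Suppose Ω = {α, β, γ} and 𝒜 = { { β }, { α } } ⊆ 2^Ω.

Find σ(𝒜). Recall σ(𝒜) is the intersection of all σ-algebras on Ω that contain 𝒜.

σ(𝒜) (8 sets): { {  }, { α }, { β }, { γ }, { α, β }, { α, γ }, { β, γ }, Ω }

Working:
Seed the family with 𝒜 together with ∅ and Ω: { {  }, { α }, { β }, Ω }.
Iteration 1: 3 new —
  { α, β }  = { β } ∪ { α }
  { α, γ }  = { β }ᶜ
  { β, γ }  = { α }ᶜ
Iteration 2 (1 new):
  { γ }  = { α, β }ᶜ
After Iteration 3 the family is unchanged; done.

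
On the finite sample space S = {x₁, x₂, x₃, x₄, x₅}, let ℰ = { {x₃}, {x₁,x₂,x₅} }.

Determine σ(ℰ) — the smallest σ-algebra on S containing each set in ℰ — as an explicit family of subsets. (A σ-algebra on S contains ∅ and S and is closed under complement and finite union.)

Take S₀ = ℰ ∪ {∅, S} = { ∅, {x₃}, {x₁,x₂,x₅}, S }.
Step 1. New:
  {x₃,x₄}  = complement {x₁,x₂,x₅}
  {x₁,x₂,x₃,x₅}  = {x₃} ∪ {x₁,x₂,x₅}
  {x₁,x₂,x₄,x₅}  = complement {x₃}
  |family| = 7
Step 2 adds 1:
  {x₄}  = complement {x₁,x₂,x₃,x₅}
  |family| = 8
Step 3: already closed under ᶜ and ∪.

|σ(ℰ)| = 8.  σ(ℰ) = { ∅, {x₃}, {x₄}, {x₃,x₄}, {x₁,x₂,x₅}, {x₁,x₂,x₃,x₅}, {x₁,x₂,x₄,x₅}, S }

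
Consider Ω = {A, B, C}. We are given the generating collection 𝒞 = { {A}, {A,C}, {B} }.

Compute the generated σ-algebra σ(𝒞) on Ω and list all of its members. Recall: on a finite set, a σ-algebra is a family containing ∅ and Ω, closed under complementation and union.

|σ(𝒞)| = 8.  σ(𝒞) = { ∅, {A}, {B}, {C}, {A,B}, {A,C}, {B,C}, Ω }

Derivation:
Initial family (5 sets): { ∅, {A}, {B}, {A,C}, Ω }.
Step 1: 2 new —
  {A,B}  = {B} ∪ {A}
  {B,C}  = complement {A}
  — 7 sets.
Step 2 (1 new):
  {C}  = complement {A,B}
  — 8 sets.
Step 3: already closed under ᶜ and ∪.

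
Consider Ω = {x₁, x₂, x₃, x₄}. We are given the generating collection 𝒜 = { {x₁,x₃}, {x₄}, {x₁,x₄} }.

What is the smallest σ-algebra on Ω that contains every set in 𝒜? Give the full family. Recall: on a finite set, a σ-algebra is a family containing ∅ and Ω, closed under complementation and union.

|σ(𝒜)| = 16.  σ(𝒜) = { ∅, {x₁}, {x₂}, {x₃}, {x₄}, {x₁,x₂}, {x₁,x₃}, {x₁,x₄}, {x₂,x₃}, {x₂,x₄}, {x₃,x₄}, {x₁,x₂,x₃}, {x₁,x₂,x₄}, {x₁,x₃,x₄}, {x₂,x₃,x₄}, Ω }

Trace:
Initial family (5 sets): { ∅, {x₄}, {x₁,x₃}, {x₁,x₄}, Ω }.
Round 1 (4 new):
  {x₂,x₃}  = {x₁,x₄}ᶜ
  {x₂,x₄}  = {x₁,x₃}ᶜ
  {x₁,x₂,x₃}  = {x₄}ᶜ
  {x₁,x₃,x₄}  = {x₁,x₄} ∪ {x₁,x₃}
  |family| = 9
Round 2 adds 3:
  {x₂}  = {x₁,x₃,x₄}ᶜ
  {x₁,x₂,x₄}  = {x₁,x₄} ∪ {x₂,x₄}
  {x₂,x₃,x₄}  = {x₂,x₃} ∪ {x₄}
  |family| = 12
Round 3: 2 new —
  {x₁}  = {x₂,x₃,x₄}ᶜ
  {x₃}  = {x₁,x₂,x₄}ᶜ
  |family| = 14
Round 4: +2 →
  {x₁,x₂}  = {x₂} ∪ {x₁}
  {x₃,x₄}  = {x₃} ∪ {x₄}
  |family| = 16
Round 5: already closed under ᶜ and ∪.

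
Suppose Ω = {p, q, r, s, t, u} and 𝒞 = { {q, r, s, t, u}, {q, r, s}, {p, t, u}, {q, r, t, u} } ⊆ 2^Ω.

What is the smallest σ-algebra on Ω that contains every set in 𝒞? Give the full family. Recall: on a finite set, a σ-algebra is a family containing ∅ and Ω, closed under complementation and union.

Initial family (6 sets): { ∅, {p, t, u}, {q, r, s}, {q, r, t, u}, {q, r, s, t, u}, Ω }.
Iteration 1. New:
  {p}  = {q, r, s, t, u}ᶜ
  {p, s}  = {q, r, t, u}ᶜ
  {p, q, r, t, u}  = {p, t, u} ∪ {q, r, t, u}
  — 9 sets.
Iteration 2 adds 3:
  {s}  = {p, q, r, t, u}ᶜ
  {p, q, r, s}  = {q, r, s} ∪ {p}
  {p, s, t, u}  = {p, s} ∪ {p, t, u}
  — 12 sets.
Iteration 3: +2 →
  {q, r}  = {p, s, t, u}ᶜ
  {t, u}  = {p, q, r, s}ᶜ
  — 14 sets.
Iteration 4: 2 new —
  {p, q, r}  = {q, r} ∪ {p}
  {s, t, u}  = {t, u} ∪ {s}
  — 16 sets.
Iteration 5: no new sets; the family is a σ-algebra.

Hence σ(𝒞) has 16 members: { ∅, {p}, {s}, {p, s}, {q, r}, {t, u}, {p, q, r}, {p, t, u}, {q, r, s}, {s, t, u}, {p, q, r, s}, {p, s, t, u}, {q, r, t, u}, {p, q, r, t, u}, {q, r, s, t, u}, Ω }.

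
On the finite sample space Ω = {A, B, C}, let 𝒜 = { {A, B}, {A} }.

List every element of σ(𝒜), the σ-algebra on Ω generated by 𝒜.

|σ(𝒜)| = 8.  σ(𝒜) = { ∅, {A}, {B}, {C}, {A, B}, {A, C}, {B, C}, Ω }

Working:
Initial family (4 sets): { ∅, {A}, {A, B}, Ω }.
Round 1: 2 new —
  {C}  = ᶜ of {A, B}
  {B, C}  = ᶜ of {A}
  [6 total]
Round 2: 1 new —
  {A, C}  = {C} ∪ {A}
  [7 total]
Round 3 adds 1:
  {B}  = ᶜ of {A, C}
  [8 total]
Round 4: no new sets; the family is a σ-algebra.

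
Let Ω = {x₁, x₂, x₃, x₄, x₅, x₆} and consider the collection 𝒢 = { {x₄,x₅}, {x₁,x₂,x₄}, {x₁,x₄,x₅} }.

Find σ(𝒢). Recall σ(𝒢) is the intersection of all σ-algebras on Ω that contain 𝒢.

Start: 𝒢 ∪ {∅, Ω} = { {}, {x₄,x₅}, {x₁,x₂,x₄}, {x₁,x₄,x₅}, Ω }.
Round 1: 4 new —
  {x₂,x₃,x₆}  = {x₁,x₄,x₅}ᶜ
  {x₃,x₅,x₆}  = {x₁,x₂,x₄}ᶜ
  {x₁,x₂,x₃,x₆}  = {x₄,x₅}ᶜ
  {x₁,x₂,x₄,x₅}  = {x₄,x₅} ∪ {x₁,x₂,x₄}
Round 2 (7 new):
  {x₃,x₆}  = {x₁,x₂,x₄,x₅}ᶜ
  {x₂,x₃,x₅,x₆}  = {x₂,x₃,x₆} ∪ {x₃,x₅,x₆}
  {x₃,x₄,x₅,x₆}  = {x₄,x₅} ∪ {x₃,x₅,x₆}
  {x₁,x₂,x₃,x₄,x₆}  = {x₂,x₃,x₆} ∪ {x₁,x₂,x₄}
  {x₁,x₂,x₃,x₅,x₆}  = {x₁,x₂,x₃,x₆} ∪ {x₃,x₅,x₆}
  {x₁,x₃,x₄,x₅,x₆}  = {x₁,x₄,x₅} ∪ {x₃,x₅,x₆}
  {x₂,x₃,x₄,x₅,x₆}  = {x₂,x₃,x₆} ∪ {x₄,x₅}
Round 3: +6 →
  {x₁}  = {x₂,x₃,x₄,x₅,x₆}ᶜ
  {x₂}  = {x₁,x₃,x₄,x₅,x₆}ᶜ
  {x₄}  = {x₁,x₂,x₃,x₅,x₆}ᶜ
  {x₅}  = {x₁,x₂,x₃,x₄,x₆}ᶜ
  {x₁,x₂}  = {x₃,x₄,x₅,x₆}ᶜ
  {x₁,x₄}  = {x₂,x₃,x₅,x₆}ᶜ
Round 4 adds 10:
  {x₁,x₅}  = {x₁} ∪ {x₅}
  {x₂,x₄}  = {x₂} ∪ {x₄}
  {x₂,x₅}  = {x₂} ∪ {x₅}
  {x₁,x₂,x₅}  = {x₁,x₂} ∪ {x₅}
  {x₁,x₃,x₆}  = {x₁} ∪ {x₃,x₆}
  {x₂,x₄,x₅}  = {x₂} ∪ {x₄,x₅}
  {x₃,x₄,x₆}  = {x₃,x₆} ∪ {x₄}
  {x₁,x₃,x₄,x₆}  = {x₁,x₄} ∪ {x₃,x₆}
  {x₁,x₃,x₅,x₆}  = {x₁} ∪ {x₃,x₅,x₆}
  {x₂,x₃,x₄,x₆}  = {x₂,x₃,x₆} ∪ {x₄}
Round 5: no new sets; the family is a σ-algebra.

|σ(𝒢)| = 32.  σ(𝒢) = { {}, {x₁}, {x₂}, {x₄}, {x₅}, {x₁,x₂}, {x₁,x₄}, {x₁,x₅}, {x₂,x₄}, {x₂,x₅}, {x₃,x₆}, {x₄,x₅}, {x₁,x₂,x₄}, {x₁,x₂,x₅}, {x₁,x₃,x₆}, {x₁,x₄,x₅}, {x₂,x₃,x₆}, {x₂,x₄,x₅}, {x₃,x₄,x₆}, {x₃,x₅,x₆}, {x₁,x₂,x₃,x₆}, {x₁,x₂,x₄,x₅}, {x₁,x₃,x₄,x₆}, {x₁,x₃,x₅,x₆}, {x₂,x₃,x₄,x₆}, {x₂,x₃,x₅,x₆}, {x₃,x₄,x₅,x₆}, {x₁,x₂,x₃,x₄,x₆}, {x₁,x₂,x₃,x₅,x₆}, {x₁,x₃,x₄,x₅,x₆}, {x₂,x₃,x₄,x₅,x₆}, Ω }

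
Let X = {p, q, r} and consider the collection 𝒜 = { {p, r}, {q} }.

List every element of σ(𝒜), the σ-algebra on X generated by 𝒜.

σ(𝒜) = { ∅, {q}, {p, r}, X }

Derivation:
Begin from { ∅, {q}, {p, r}, X } (that is, 𝒜 plus ∅ and X).
Iteration 1 adds nothing — fixpoint reached.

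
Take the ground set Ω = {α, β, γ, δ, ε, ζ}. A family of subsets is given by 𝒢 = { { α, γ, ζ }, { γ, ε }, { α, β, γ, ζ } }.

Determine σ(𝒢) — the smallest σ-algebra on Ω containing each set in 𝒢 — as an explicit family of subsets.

Answer: σ(𝒢) = { ∅, { β }, { γ }, { δ }, { ε }, { α, ζ }, { β, γ }, { β, δ }, { β, ε }, { γ, δ }, { γ, ε }, { δ, ε }, { α, β, ζ }, { α, γ, ζ }, { α, δ, ζ }, { α, ε, ζ }, { β, γ, δ }, { β, γ, ε }, { β, δ, ε }, { γ, δ, ε }, { α, β, γ, ζ }, { α, β, δ, ζ }, { α, β, ε, ζ }, { α, γ, δ, ζ }, { α, γ, ε, ζ }, { α, δ, ε, ζ }, { β, γ, δ, ε }, { α, β, γ, δ, ζ }, { α, β, γ, ε, ζ }, { α, β, δ, ε, ζ }, { α, γ, δ, ε, ζ }, Ω }

Working:
Start: 𝒢 ∪ {∅, Ω} = { ∅, { γ, ε }, { α, γ, ζ }, { α, β, γ, ζ }, Ω }.
Step 1. New:
  { δ, ε }  = complement { α, β, γ, ζ }
  { β, δ, ε }  = complement { α, γ, ζ }
  { α, β, δ, ζ }  = complement { γ, ε }
  { α, γ, ε, ζ }  = { α, γ, ζ } ∪ { γ, ε }
  { α, β, γ, ε, ζ }  = { γ, ε } ∪ { α, β, γ, ζ }
  |family| = 10
Step 2: 7 new —
  { δ }  = complement { α, β, γ, ε, ζ }
  { β, δ }  = complement { α, γ, ε, ζ }
  { γ, δ, ε }  = { δ, ε } ∪ { γ, ε }
  { β, γ, δ, ε }  = { γ, ε } ∪ { β, δ, ε }
  { α, β, γ, δ, ζ }  = { α, β, δ, ζ } ∪ { α, γ, ζ }
  { α, β, δ, ε, ζ }  = { α, β, δ, ζ } ∪ { δ, ε }
  { α, γ, δ, ε, ζ }  = { α, γ, ε, ζ } ∪ { δ, ε }
  |family| = 17
Step 3. New:
  { β }  = complement { α, γ, δ, ε, ζ }
  { γ }  = complement { α, β, δ, ε, ζ }
  { ε }  = complement { α, β, γ, δ, ζ }
  { α, ζ }  = complement { β, γ, δ, ε }
  { α, β, ζ }  = complement { γ, δ, ε }
  { α, γ, δ, ζ }  = { α, γ, ζ } ∪ { δ }
  |family| = 23
Step 4 (9 new):
  { β, γ }  = { β } ∪ { γ }
  { β, ε }  = complement { α, γ, δ, ζ }
  { γ, δ }  = { γ } ∪ { δ }
  { α, δ, ζ }  = { α, ζ } ∪ { δ }
  { α, ε, ζ }  = { α, ζ } ∪ { ε }
  { β, γ, δ }  = { γ } ∪ { β, δ }
  { β, γ, ε }  = { β } ∪ { γ, ε }
  { α, β, ε, ζ }  = { ε } ∪ { α, β, ζ }
  { α, δ, ε, ζ }  = { α, ζ } ∪ { δ, ε }
  |family| = 32
After Step 5 the family is unchanged; done.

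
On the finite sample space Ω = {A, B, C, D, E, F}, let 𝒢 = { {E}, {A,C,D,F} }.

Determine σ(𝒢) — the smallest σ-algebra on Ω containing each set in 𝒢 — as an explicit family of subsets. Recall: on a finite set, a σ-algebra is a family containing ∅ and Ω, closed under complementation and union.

|σ(𝒢)| = 8.  σ(𝒢) = { ∅, {B}, {E}, {B,E}, {A,C,D,F}, {A,B,C,D,F}, {A,C,D,E,F}, Ω }

Check:
Seed the family with 𝒢 together with ∅ and Ω: { ∅, {E}, {A,C,D,F}, Ω }.
Pass 1. New:
  {B,E}  = complement {A,C,D,F}
  {A,B,C,D,F}  = complement {E}
  {A,C,D,E,F}  = {A,C,D,F} ∪ {E}
  (now 7)
Pass 2 adds 1:
  {B}  = complement {A,C,D,E,F}
  (now 8)
Pass 3: stable.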